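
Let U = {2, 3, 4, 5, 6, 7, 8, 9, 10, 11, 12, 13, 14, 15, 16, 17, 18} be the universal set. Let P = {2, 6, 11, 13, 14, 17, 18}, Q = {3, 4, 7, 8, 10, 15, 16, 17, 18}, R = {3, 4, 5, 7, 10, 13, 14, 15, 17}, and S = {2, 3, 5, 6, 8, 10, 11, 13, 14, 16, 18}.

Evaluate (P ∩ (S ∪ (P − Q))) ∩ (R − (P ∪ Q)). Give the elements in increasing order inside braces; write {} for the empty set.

P − Q = {2, 6, 11, 13, 14}
S ∪ (P − Q) = {2, 3, 5, 6, 8, 10, 11, 13, 14, 16, 18}
P ∩ (S ∪ (P − Q)) = {2, 6, 11, 13, 14, 18}
P ∪ Q = {2, 3, 4, 6, 7, 8, 10, 11, 13, 14, 15, 16, 17, 18}
R − (P ∪ Q) = {5}
(P ∩ (S ∪ (P − Q))) ∩ (R − (P ∪ Q)) = {}

{}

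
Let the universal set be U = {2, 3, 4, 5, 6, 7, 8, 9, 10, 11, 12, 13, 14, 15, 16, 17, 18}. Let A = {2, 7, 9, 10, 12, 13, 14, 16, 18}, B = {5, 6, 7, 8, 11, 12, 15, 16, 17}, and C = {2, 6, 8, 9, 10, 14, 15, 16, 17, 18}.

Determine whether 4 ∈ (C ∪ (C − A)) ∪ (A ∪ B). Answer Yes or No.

No

4 ∉ C and 4 ∉ A, so 4 ∉ C − A
4 ∉ C and 4 ∉ (C − A), so 4 ∉ C ∪ (C − A)
4 ∉ A and 4 ∉ B, so 4 ∉ A ∪ B
4 ∉ (C ∪ (C − A)) and 4 ∉ (A ∪ B), so 4 ∉ (C ∪ (C − A)) ∪ (A ∪ B)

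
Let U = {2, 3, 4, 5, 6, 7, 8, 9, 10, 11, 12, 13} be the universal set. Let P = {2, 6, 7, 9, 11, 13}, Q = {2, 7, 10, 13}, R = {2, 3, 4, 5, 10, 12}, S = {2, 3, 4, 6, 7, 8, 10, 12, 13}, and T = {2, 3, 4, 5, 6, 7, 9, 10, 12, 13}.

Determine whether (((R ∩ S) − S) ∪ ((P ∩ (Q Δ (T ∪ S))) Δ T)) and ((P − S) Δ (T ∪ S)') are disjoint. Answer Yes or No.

Yes

R ∩ S = {2, 3, 4, 10, 12}
(R ∩ S) − S = {}
T ∪ S = {2, 3, 4, 5, 6, 7, 8, 9, 10, 12, 13}
Q Δ (T ∪ S) = {3, 4, 5, 6, 8, 9, 12}
P ∩ (Q Δ (T ∪ S)) = {6, 9}
(P ∩ (Q Δ (T ∪ S))) Δ T = {2, 3, 4, 5, 7, 10, 12, 13}
((R ∩ S) − S) ∪ ((P ∩ (Q Δ (T ∪ S))) Δ T) = {2, 3, 4, 5, 7, 10, 12, 13}
P − S = {9, 11}
(T ∪ S)' = {11}
(P − S) Δ (T ∪ S)' = {9}
{2, 3, 4, 5, 7, 10, 12, 13} and {9} share no elements.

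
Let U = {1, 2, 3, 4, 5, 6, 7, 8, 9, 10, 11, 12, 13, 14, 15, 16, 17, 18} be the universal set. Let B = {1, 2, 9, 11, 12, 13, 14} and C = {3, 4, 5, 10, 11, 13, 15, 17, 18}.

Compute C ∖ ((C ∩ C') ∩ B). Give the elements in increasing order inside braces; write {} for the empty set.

{3, 4, 5, 10, 11, 13, 15, 17, 18}

C' = {1, 2, 6, 7, 8, 9, 12, 14, 16}
C ∩ C' = {}
(C ∩ C') ∩ B = {}
C ∖ ((C ∩ C') ∩ B) = {3, 4, 5, 10, 11, 13, 15, 17, 18}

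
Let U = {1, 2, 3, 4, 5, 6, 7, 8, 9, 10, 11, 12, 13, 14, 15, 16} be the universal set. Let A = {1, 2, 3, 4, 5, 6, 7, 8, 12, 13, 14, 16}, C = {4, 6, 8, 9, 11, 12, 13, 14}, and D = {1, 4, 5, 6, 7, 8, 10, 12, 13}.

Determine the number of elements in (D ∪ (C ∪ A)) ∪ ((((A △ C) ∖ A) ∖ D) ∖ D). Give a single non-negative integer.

15

C ∪ A = {1, 2, 3, 4, 5, 6, 7, 8, 9, 11, 12, 13, 14, 16}
D ∪ (C ∪ A) = {1, 2, 3, 4, 5, 6, 7, 8, 9, 10, 11, 12, 13, 14, 16}
A △ C = {1, 2, 3, 5, 7, 9, 11, 16}
(A △ C) ∖ A = {9, 11}
((A △ C) ∖ A) ∖ D = {9, 11}
(((A △ C) ∖ A) ∖ D) ∖ D = {9, 11}
(D ∪ (C ∪ A)) ∪ ((((A △ C) ∖ A) ∖ D) ∖ D) = {1, 2, 3, 4, 5, 6, 7, 8, 9, 10, 11, 12, 13, 14, 16}
|(D ∪ (C ∪ A)) ∪ ((((A △ C) ∖ A) ∖ D) ∖ D)| = 15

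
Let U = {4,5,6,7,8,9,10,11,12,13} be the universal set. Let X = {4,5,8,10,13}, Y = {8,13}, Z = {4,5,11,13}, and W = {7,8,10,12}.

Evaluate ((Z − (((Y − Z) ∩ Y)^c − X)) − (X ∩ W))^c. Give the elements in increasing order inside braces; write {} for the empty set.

Y − Z = {8}
(Y − Z) ∩ Y = {8}
((Y − Z) ∩ Y)^c = {4,5,6,7,9,10,11,12,13}
((Y − Z) ∩ Y)^c − X = {6,7,9,11,12}
Z − (((Y − Z) ∩ Y)^c − X) = {4,5,13}
X ∩ W = {8,10}
(Z − (((Y − Z) ∩ Y)^c − X)) − (X ∩ W) = {4,5,13}
((Z − (((Y − Z) ∩ Y)^c − X)) − (X ∩ W))^c = {6,7,8,9,10,11,12}

{6,7,8,9,10,11,12}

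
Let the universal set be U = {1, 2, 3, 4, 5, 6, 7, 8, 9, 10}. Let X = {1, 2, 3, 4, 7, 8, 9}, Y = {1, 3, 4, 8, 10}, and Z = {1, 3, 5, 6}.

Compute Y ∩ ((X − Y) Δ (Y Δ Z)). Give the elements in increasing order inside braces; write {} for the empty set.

X − Y = {2, 7, 9}
Y Δ Z = {4, 5, 6, 8, 10}
(X − Y) Δ (Y Δ Z) = {2, 4, 5, 6, 7, 8, 9, 10}
Y ∩ ((X − Y) Δ (Y Δ Z)) = {4, 8, 10}

{4, 8, 10}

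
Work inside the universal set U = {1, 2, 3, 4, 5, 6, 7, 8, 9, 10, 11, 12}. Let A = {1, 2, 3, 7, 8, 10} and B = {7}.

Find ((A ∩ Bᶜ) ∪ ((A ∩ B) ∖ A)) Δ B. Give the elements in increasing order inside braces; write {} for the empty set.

{1, 2, 3, 7, 8, 10}

Bᶜ = {1, 2, 3, 4, 5, 6, 8, 9, 10, 11, 12}
A ∩ Bᶜ = {1, 2, 3, 8, 10}
A ∩ B = {7}
(A ∩ B) ∖ A = {}
(A ∩ Bᶜ) ∪ ((A ∩ B) ∖ A) = {1, 2, 3, 8, 10}
((A ∩ Bᶜ) ∪ ((A ∩ B) ∖ A)) Δ B = {1, 2, 3, 7, 8, 10}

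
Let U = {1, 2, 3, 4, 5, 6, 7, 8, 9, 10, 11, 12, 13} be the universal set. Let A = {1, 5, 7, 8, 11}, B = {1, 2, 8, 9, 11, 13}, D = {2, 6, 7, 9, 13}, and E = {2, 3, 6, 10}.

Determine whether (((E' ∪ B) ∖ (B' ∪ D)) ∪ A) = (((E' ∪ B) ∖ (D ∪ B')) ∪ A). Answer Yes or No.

E' = {1, 4, 5, 7, 8, 9, 11, 12, 13}
E' ∪ B = {1, 2, 4, 5, 7, 8, 9, 11, 12, 13}
B' = {3, 4, 5, 6, 7, 10, 12}
B' ∪ D = {2, 3, 4, 5, 6, 7, 9, 10, 12, 13}
(E' ∪ B) ∖ (B' ∪ D) = {1, 8, 11}
((E' ∪ B) ∖ (B' ∪ D)) ∪ A = {1, 5, 7, 8, 11}
D ∪ B' = {2, 3, 4, 5, 6, 7, 9, 10, 12, 13}
(E' ∪ B) ∖ (D ∪ B') = {1, 8, 11}
((E' ∪ B) ∖ (D ∪ B')) ∪ A = {1, 5, 7, 8, 11}
Both equal {1, 5, 7, 8, 11}, so ((E' ∪ B) ∖ (B' ∪ D)) ∪ A = ((E' ∪ B) ∖ (D ∪ B')) ∪ A.

Yes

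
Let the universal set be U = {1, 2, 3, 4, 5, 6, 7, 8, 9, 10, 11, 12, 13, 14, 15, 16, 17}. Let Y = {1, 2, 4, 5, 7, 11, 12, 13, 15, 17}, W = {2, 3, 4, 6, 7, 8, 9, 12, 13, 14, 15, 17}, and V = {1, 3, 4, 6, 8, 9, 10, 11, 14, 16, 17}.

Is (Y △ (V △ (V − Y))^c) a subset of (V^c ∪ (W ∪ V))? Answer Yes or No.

Yes

V − Y = {3, 6, 8, 9, 10, 14, 16}
V △ (V − Y) = {1, 4, 11, 17}
(V △ (V − Y))^c = {2, 3, 5, 6, 7, 8, 9, 10, 12, 13, 14, 15, 16}
Y △ (V △ (V − Y))^c = {1, 3, 4, 6, 8, 9, 10, 11, 14, 16, 17}
V^c = {2, 5, 7, 12, 13, 15}
W ∪ V = {1, 2, 3, 4, 6, 7, 8, 9, 10, 11, 12, 13, 14, 15, 16, 17}
V^c ∪ (W ∪ V) = {1, 2, 3, 4, 5, 6, 7, 8, 9, 10, 11, 12, 13, 14, 15, 16, 17}
Every element of {1, 3, 4, 6, 8, 9, 10, 11, 14, 16, 17} is in {1, 2, 3, 4, 5, 6, 7, 8, 9, 10, 11, 12, 13, 14, 15, 16, 17}, so Y △ (V △ (V − Y))^c ⊆ V^c ∪ (W ∪ V).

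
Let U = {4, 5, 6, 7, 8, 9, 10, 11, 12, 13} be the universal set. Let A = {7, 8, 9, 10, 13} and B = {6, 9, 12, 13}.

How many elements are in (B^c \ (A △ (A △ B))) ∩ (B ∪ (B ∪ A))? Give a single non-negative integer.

3

B^c = {4, 5, 7, 8, 10, 11}
A △ B = {6, 7, 8, 10, 12}
A △ (A △ B) = {6, 9, 12, 13}
B^c \ (A △ (A △ B)) = {4, 5, 7, 8, 10, 11}
B ∪ A = {6, 7, 8, 9, 10, 12, 13}
B ∪ (B ∪ A) = {6, 7, 8, 9, 10, 12, 13}
(B^c \ (A △ (A △ B))) ∩ (B ∪ (B ∪ A)) = {7, 8, 10}
|(B^c \ (A △ (A △ B))) ∩ (B ∪ (B ∪ A))| = 3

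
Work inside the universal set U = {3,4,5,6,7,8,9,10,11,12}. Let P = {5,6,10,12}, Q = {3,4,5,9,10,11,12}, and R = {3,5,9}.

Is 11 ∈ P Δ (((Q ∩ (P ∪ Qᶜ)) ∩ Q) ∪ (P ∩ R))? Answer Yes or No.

11 ∈ Q, so 11 ∉ Qᶜ
11 ∉ P and 11 ∉ Qᶜ, so 11 ∉ P ∪ Qᶜ
11 ∈ Q and 11 ∉ (P ∪ Qᶜ), so 11 ∉ Q ∩ (P ∪ Qᶜ)
11 ∉ (Q ∩ (P ∪ Qᶜ)) and 11 ∈ Q, so 11 ∉ (Q ∩ (P ∪ Qᶜ)) ∩ Q
11 ∉ P and 11 ∉ R, so 11 ∉ P ∩ R
11 ∉ ((Q ∩ (P ∪ Qᶜ)) ∩ Q) and 11 ∉ (P ∩ R), so 11 ∉ ((Q ∩ (P ∪ Qᶜ)) ∩ Q) ∪ (P ∩ R)
11 ∉ P and 11 ∉ (((Q ∩ (P ∪ Qᶜ)) ∩ Q) ∪ (P ∩ R)), so 11 ∉ P Δ (((Q ∩ (P ∪ Qᶜ)) ∩ Q) ∪ (P ∩ R))

No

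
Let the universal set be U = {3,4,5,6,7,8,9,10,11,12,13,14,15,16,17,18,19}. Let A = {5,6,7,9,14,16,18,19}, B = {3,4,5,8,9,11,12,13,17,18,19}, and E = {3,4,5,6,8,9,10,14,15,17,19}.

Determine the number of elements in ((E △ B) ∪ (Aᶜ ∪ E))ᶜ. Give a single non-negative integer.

E △ B = {6,10,11,12,13,14,15,18}
Aᶜ = {3,4,8,10,11,12,13,15,17}
Aᶜ ∪ E = {3,4,5,6,8,9,10,11,12,13,14,15,17,19}
(E △ B) ∪ (Aᶜ ∪ E) = {3,4,5,6,8,9,10,11,12,13,14,15,17,18,19}
((E △ B) ∪ (Aᶜ ∪ E))ᶜ = {7,16}
|((E △ B) ∪ (Aᶜ ∪ E))ᶜ| = 2

2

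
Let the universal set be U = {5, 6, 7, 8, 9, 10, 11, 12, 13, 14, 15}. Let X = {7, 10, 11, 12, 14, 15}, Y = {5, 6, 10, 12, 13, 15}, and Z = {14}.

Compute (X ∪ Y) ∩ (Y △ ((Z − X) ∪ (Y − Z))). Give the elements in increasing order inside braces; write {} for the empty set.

X ∪ Y = {5, 6, 7, 10, 11, 12, 13, 14, 15}
Z − X = {}
Y − Z = {5, 6, 10, 12, 13, 15}
(Z − X) ∪ (Y − Z) = {5, 6, 10, 12, 13, 15}
Y △ ((Z − X) ∪ (Y − Z)) = {}
(X ∪ Y) ∩ (Y △ ((Z − X) ∪ (Y − Z))) = {}

{}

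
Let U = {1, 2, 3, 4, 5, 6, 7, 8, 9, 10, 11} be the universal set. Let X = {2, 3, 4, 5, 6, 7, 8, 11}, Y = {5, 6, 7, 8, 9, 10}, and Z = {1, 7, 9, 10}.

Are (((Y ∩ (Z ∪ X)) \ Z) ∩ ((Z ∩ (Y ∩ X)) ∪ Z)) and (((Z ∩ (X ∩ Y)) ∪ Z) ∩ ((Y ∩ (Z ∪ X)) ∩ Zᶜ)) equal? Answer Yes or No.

Yes

Z ∪ X = {1, 2, 3, 4, 5, 6, 7, 8, 9, 10, 11}
Y ∩ (Z ∪ X) = {5, 6, 7, 8, 9, 10}
(Y ∩ (Z ∪ X)) \ Z = {5, 6, 8}
Y ∩ X = {5, 6, 7, 8}
Z ∩ (Y ∩ X) = {7}
(Z ∩ (Y ∩ X)) ∪ Z = {1, 7, 9, 10}
((Y ∩ (Z ∪ X)) \ Z) ∩ ((Z ∩ (Y ∩ X)) ∪ Z) = {}
X ∩ Y = {5, 6, 7, 8}
Z ∩ (X ∩ Y) = {7}
(Z ∩ (X ∩ Y)) ∪ Z = {1, 7, 9, 10}
Zᶜ = {2, 3, 4, 5, 6, 8, 11}
(Y ∩ (Z ∪ X)) ∩ Zᶜ = {5, 6, 8}
((Z ∩ (X ∩ Y)) ∪ Z) ∩ ((Y ∩ (Z ∪ X)) ∩ Zᶜ) = {}
Both equal {}, so ((Y ∩ (Z ∪ X)) \ Z) ∩ ((Z ∩ (Y ∩ X)) ∪ Z) = ((Z ∩ (X ∩ Y)) ∪ Z) ∩ ((Y ∩ (Z ∪ X)) ∩ Zᶜ).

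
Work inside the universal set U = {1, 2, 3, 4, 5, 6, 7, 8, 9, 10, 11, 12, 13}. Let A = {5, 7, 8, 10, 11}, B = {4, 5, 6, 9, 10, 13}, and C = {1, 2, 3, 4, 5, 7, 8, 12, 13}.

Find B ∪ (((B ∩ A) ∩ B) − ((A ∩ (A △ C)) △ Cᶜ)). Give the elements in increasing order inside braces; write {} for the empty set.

B ∩ A = {5, 10}
(B ∩ A) ∩ B = {5, 10}
A △ C = {1, 2, 3, 4, 10, 11, 12, 13}
A ∩ (A △ C) = {10, 11}
Cᶜ = {6, 9, 10, 11}
(A ∩ (A △ C)) △ Cᶜ = {6, 9}
((B ∩ A) ∩ B) − ((A ∩ (A △ C)) △ Cᶜ) = {5, 10}
B ∪ (((B ∩ A) ∩ B) − ((A ∩ (A △ C)) △ Cᶜ)) = {4, 5, 6, 9, 10, 13}

{4, 5, 6, 9, 10, 13}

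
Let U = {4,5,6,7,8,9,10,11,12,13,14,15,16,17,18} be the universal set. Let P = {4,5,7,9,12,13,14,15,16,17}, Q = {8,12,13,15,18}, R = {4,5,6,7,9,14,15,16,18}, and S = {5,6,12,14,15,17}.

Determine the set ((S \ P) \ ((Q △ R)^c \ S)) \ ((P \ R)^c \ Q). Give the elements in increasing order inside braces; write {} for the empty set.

{}

S \ P = {6}
Q △ R = {4,5,6,7,8,9,12,13,14,16}
(Q △ R)^c = {10,11,15,17,18}
(Q △ R)^c \ S = {10,11,18}
(S \ P) \ ((Q △ R)^c \ S) = {6}
P \ R = {12,13,17}
(P \ R)^c = {4,5,6,7,8,9,10,11,14,15,16,18}
(P \ R)^c \ Q = {4,5,6,7,9,10,11,14,16}
((S \ P) \ ((Q △ R)^c \ S)) \ ((P \ R)^c \ Q) = {}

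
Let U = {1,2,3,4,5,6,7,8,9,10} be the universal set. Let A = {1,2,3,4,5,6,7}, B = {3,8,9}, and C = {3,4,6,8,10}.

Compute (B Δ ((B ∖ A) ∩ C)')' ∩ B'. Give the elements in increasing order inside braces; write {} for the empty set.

{}

B ∖ A = {8,9}
(B ∖ A) ∩ C = {8}
((B ∖ A) ∩ C)' = {1,2,3,4,5,6,7,9,10}
B Δ ((B ∖ A) ∩ C)' = {1,2,4,5,6,7,8,10}
(B Δ ((B ∖ A) ∩ C)')' = {3,9}
B' = {1,2,4,5,6,7,10}
(B Δ ((B ∖ A) ∩ C)')' ∩ B' = {}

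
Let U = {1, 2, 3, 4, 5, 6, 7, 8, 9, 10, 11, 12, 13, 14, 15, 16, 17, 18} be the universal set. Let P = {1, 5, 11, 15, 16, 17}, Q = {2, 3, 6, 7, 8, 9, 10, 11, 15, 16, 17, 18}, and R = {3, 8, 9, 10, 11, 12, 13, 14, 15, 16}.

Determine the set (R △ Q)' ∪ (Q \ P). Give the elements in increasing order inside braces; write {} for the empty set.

{1, 2, 3, 4, 5, 6, 7, 8, 9, 10, 11, 15, 16, 18}

R △ Q = {2, 6, 7, 12, 13, 14, 17, 18}
(R △ Q)' = {1, 3, 4, 5, 8, 9, 10, 11, 15, 16}
Q \ P = {2, 3, 6, 7, 8, 9, 10, 18}
(R △ Q)' ∪ (Q \ P) = {1, 2, 3, 4, 5, 6, 7, 8, 9, 10, 11, 15, 16, 18}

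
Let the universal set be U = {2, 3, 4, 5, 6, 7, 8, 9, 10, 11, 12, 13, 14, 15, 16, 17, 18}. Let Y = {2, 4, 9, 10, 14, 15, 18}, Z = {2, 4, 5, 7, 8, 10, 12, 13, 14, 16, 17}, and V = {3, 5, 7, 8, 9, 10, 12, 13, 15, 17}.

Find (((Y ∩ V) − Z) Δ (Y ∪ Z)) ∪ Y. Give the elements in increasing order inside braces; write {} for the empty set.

{2, 4, 5, 7, 8, 9, 10, 12, 13, 14, 15, 16, 17, 18}

Y ∩ V = {9, 10, 15}
(Y ∩ V) − Z = {9, 15}
Y ∪ Z = {2, 4, 5, 7, 8, 9, 10, 12, 13, 14, 15, 16, 17, 18}
((Y ∩ V) − Z) Δ (Y ∪ Z) = {2, 4, 5, 7, 8, 10, 12, 13, 14, 16, 17, 18}
(((Y ∩ V) − Z) Δ (Y ∪ Z)) ∪ Y = {2, 4, 5, 7, 8, 9, 10, 12, 13, 14, 15, 16, 17, 18}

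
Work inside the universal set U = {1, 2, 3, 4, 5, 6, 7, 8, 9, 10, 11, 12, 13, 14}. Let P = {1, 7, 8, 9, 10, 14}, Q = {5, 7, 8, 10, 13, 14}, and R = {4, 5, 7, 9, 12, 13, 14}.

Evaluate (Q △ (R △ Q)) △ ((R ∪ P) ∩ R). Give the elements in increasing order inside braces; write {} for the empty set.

{}

R △ Q = {4, 8, 9, 10, 12}
Q △ (R △ Q) = {4, 5, 7, 9, 12, 13, 14}
R ∪ P = {1, 4, 5, 7, 8, 9, 10, 12, 13, 14}
(R ∪ P) ∩ R = {4, 5, 7, 9, 12, 13, 14}
(Q △ (R △ Q)) △ ((R ∪ P) ∩ R) = {}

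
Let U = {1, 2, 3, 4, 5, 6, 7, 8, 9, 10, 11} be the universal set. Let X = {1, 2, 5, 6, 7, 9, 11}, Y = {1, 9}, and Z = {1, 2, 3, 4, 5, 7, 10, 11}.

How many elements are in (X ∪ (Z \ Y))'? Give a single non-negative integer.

1

Z \ Y = {2, 3, 4, 5, 7, 10, 11}
X ∪ (Z \ Y) = {1, 2, 3, 4, 5, 6, 7, 9, 10, 11}
(X ∪ (Z \ Y))' = {8}
|(X ∪ (Z \ Y))'| = 1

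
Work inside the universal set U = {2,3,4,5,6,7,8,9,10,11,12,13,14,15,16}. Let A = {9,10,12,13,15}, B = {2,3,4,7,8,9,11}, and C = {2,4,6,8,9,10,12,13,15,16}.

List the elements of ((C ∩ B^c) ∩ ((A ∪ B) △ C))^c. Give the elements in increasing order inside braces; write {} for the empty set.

B^c = {5,6,10,12,13,14,15,16}
C ∩ B^c = {6,10,12,13,15,16}
A ∪ B = {2,3,4,7,8,9,10,11,12,13,15}
(A ∪ B) △ C = {3,6,7,11,16}
(C ∩ B^c) ∩ ((A ∪ B) △ C) = {6,16}
((C ∩ B^c) ∩ ((A ∪ B) △ C))^c = {2,3,4,5,7,8,9,10,11,12,13,14,15}

{2,3,4,5,7,8,9,10,11,12,13,14,15}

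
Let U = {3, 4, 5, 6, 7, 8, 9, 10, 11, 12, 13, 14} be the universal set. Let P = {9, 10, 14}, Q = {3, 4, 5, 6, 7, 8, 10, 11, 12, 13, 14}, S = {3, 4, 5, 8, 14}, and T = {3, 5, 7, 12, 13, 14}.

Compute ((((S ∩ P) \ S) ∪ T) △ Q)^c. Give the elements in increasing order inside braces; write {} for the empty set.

{3, 5, 7, 9, 12, 13, 14}

S ∩ P = {14}
(S ∩ P) \ S = {}
((S ∩ P) \ S) ∪ T = {3, 5, 7, 12, 13, 14}
(((S ∩ P) \ S) ∪ T) △ Q = {4, 6, 8, 10, 11}
((((S ∩ P) \ S) ∪ T) △ Q)^c = {3, 5, 7, 9, 12, 13, 14}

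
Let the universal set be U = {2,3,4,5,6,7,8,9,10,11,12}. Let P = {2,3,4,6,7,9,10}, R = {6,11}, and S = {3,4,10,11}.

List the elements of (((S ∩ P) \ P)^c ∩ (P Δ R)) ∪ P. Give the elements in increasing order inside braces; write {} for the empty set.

{2,3,4,6,7,9,10,11}

S ∩ P = {3,4,10}
(S ∩ P) \ P = {}
((S ∩ P) \ P)^c = {2,3,4,5,6,7,8,9,10,11,12}
P Δ R = {2,3,4,7,9,10,11}
((S ∩ P) \ P)^c ∩ (P Δ R) = {2,3,4,7,9,10,11}
(((S ∩ P) \ P)^c ∩ (P Δ R)) ∪ P = {2,3,4,6,7,9,10,11}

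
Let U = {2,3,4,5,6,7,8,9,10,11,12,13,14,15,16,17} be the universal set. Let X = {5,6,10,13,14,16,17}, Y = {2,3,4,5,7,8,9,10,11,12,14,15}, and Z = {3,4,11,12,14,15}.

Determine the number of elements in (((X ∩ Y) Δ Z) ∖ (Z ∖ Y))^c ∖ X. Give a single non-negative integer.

X ∩ Y = {5,10,14}
(X ∩ Y) Δ Z = {3,4,5,10,11,12,15}
Z ∖ Y = {}
((X ∩ Y) Δ Z) ∖ (Z ∖ Y) = {3,4,5,10,11,12,15}
(((X ∩ Y) Δ Z) ∖ (Z ∖ Y))^c = {2,6,7,8,9,13,14,16,17}
(((X ∩ Y) Δ Z) ∖ (Z ∖ Y))^c ∖ X = {2,7,8,9}
|(((X ∩ Y) Δ Z) ∖ (Z ∖ Y))^c ∖ X| = 4

4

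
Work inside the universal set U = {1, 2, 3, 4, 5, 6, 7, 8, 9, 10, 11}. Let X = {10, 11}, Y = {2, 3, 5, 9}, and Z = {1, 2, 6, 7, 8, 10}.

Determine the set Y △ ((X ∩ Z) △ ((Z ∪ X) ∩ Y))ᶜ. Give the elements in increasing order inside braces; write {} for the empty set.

X ∩ Z = {10}
Z ∪ X = {1, 2, 6, 7, 8, 10, 11}
(Z ∪ X) ∩ Y = {2}
(X ∩ Z) △ ((Z ∪ X) ∩ Y) = {2, 10}
((X ∩ Z) △ ((Z ∪ X) ∩ Y))ᶜ = {1, 3, 4, 5, 6, 7, 8, 9, 11}
Y △ ((X ∩ Z) △ ((Z ∪ X) ∩ Y))ᶜ = {1, 2, 4, 6, 7, 8, 11}

{1, 2, 4, 6, 7, 8, 11}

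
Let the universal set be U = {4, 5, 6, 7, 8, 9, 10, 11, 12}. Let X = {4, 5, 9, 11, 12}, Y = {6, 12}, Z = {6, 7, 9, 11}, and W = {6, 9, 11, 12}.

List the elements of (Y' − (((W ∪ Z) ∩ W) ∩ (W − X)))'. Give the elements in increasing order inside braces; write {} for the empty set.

Y' = {4, 5, 7, 8, 9, 10, 11}
W ∪ Z = {6, 7, 9, 11, 12}
(W ∪ Z) ∩ W = {6, 9, 11, 12}
W − X = {6}
((W ∪ Z) ∩ W) ∩ (W − X) = {6}
Y' − (((W ∪ Z) ∩ W) ∩ (W − X)) = {4, 5, 7, 8, 9, 10, 11}
(Y' − (((W ∪ Z) ∩ W) ∩ (W − X)))' = {6, 12}

{6, 12}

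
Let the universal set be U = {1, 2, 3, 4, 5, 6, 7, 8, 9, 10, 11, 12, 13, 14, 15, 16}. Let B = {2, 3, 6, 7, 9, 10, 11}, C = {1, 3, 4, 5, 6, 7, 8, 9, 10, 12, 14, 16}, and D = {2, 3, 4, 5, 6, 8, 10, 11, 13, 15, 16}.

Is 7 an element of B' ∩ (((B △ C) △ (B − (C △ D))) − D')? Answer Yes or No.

No

7 ∈ B, so 7 ∉ B'
7 ∈ B and 7 ∈ C, so 7 ∉ B △ C
7 ∈ C and 7 ∉ D, so 7 ∈ C △ D
7 ∈ B and 7 ∈ (C △ D), so 7 ∉ B − (C △ D)
7 ∉ (B △ C) and 7 ∉ (B − (C △ D)), so 7 ∉ (B △ C) △ (B − (C △ D))
7 ∉ D, so 7 ∈ D'
7 ∉ ((B △ C) △ (B − (C △ D))) and 7 ∈ D', so 7 ∉ ((B △ C) △ (B − (C △ D))) − D'
7 ∉ B' and 7 ∉ (((B △ C) △ (B − (C △ D))) − D'), so 7 ∉ B' ∩ (((B △ C) △ (B − (C △ D))) − D')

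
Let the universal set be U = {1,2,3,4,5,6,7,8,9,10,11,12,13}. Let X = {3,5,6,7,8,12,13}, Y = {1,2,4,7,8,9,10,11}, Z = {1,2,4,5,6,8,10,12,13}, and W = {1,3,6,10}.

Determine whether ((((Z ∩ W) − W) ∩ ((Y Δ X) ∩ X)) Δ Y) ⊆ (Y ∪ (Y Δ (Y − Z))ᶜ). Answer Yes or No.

Z ∩ W = {1,6,10}
(Z ∩ W) − W = {}
Y Δ X = {1,2,3,4,5,6,9,10,11,12,13}
(Y Δ X) ∩ X = {3,5,6,12,13}
((Z ∩ W) − W) ∩ ((Y Δ X) ∩ X) = {}
(((Z ∩ W) − W) ∩ ((Y Δ X) ∩ X)) Δ Y = {1,2,4,7,8,9,10,11}
Y − Z = {7,9,11}
Y Δ (Y − Z) = {1,2,4,8,10}
(Y Δ (Y − Z))ᶜ = {3,5,6,7,9,11,12,13}
Y ∪ (Y Δ (Y − Z))ᶜ = {1,2,3,4,5,6,7,8,9,10,11,12,13}
Every element of {1,2,4,7,8,9,10,11} is in {1,2,3,4,5,6,7,8,9,10,11,12,13}, so (((Z ∩ W) − W) ∩ ((Y Δ X) ∩ X)) Δ Y ⊆ Y ∪ (Y Δ (Y − Z))ᶜ.

Yes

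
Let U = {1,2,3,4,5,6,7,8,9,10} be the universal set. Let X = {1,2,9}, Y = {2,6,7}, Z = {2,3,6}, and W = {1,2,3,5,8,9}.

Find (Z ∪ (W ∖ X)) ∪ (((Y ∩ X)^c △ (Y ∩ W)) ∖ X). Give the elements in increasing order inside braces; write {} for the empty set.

{2,3,4,5,6,7,8,10}

W ∖ X = {3,5,8}
Z ∪ (W ∖ X) = {2,3,5,6,8}
Y ∩ X = {2}
(Y ∩ X)^c = {1,3,4,5,6,7,8,9,10}
Y ∩ W = {2}
(Y ∩ X)^c △ (Y ∩ W) = {1,2,3,4,5,6,7,8,9,10}
((Y ∩ X)^c △ (Y ∩ W)) ∖ X = {3,4,5,6,7,8,10}
(Z ∪ (W ∖ X)) ∪ (((Y ∩ X)^c △ (Y ∩ W)) ∖ X) = {2,3,4,5,6,7,8,10}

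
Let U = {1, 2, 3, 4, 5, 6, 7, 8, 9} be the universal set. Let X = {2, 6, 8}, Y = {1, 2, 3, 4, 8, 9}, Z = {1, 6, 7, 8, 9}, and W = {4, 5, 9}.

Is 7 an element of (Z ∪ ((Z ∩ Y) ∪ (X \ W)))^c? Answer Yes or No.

7 ∈ Z and 7 ∉ Y, so 7 ∉ Z ∩ Y
7 ∉ X and 7 ∉ W, so 7 ∉ X \ W
7 ∉ (Z ∩ Y) and 7 ∉ (X \ W), so 7 ∉ (Z ∩ Y) ∪ (X \ W)
7 ∈ Z and 7 ∉ ((Z ∩ Y) ∪ (X \ W)), so 7 ∈ Z ∪ ((Z ∩ Y) ∪ (X \ W))
7 ∉ (Z ∪ ((Z ∩ Y) ∪ (X \ W)))^c since 7 ∈ (Z ∪ ((Z ∩ Y) ∪ (X \ W)))

No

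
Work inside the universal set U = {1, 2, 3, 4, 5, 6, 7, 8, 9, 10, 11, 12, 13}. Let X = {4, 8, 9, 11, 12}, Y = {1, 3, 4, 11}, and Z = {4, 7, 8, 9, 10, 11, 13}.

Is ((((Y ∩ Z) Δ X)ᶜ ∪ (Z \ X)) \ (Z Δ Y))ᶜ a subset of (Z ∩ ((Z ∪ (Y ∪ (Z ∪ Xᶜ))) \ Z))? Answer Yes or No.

No

Y ∩ Z = {4, 11}
(Y ∩ Z) Δ X = {8, 9, 12}
((Y ∩ Z) Δ X)ᶜ = {1, 2, 3, 4, 5, 6, 7, 10, 11, 13}
Z \ X = {7, 10, 13}
((Y ∩ Z) Δ X)ᶜ ∪ (Z \ X) = {1, 2, 3, 4, 5, 6, 7, 10, 11, 13}
Z Δ Y = {1, 3, 7, 8, 9, 10, 13}
(((Y ∩ Z) Δ X)ᶜ ∪ (Z \ X)) \ (Z Δ Y) = {2, 4, 5, 6, 11}
((((Y ∩ Z) Δ X)ᶜ ∪ (Z \ X)) \ (Z Δ Y))ᶜ = {1, 3, 7, 8, 9, 10, 12, 13}
Xᶜ = {1, 2, 3, 5, 6, 7, 10, 13}
Z ∪ Xᶜ = {1, 2, 3, 4, 5, 6, 7, 8, 9, 10, 11, 13}
Y ∪ (Z ∪ Xᶜ) = {1, 2, 3, 4, 5, 6, 7, 8, 9, 10, 11, 13}
Z ∪ (Y ∪ (Z ∪ Xᶜ)) = {1, 2, 3, 4, 5, 6, 7, 8, 9, 10, 11, 13}
(Z ∪ (Y ∪ (Z ∪ Xᶜ))) \ Z = {1, 2, 3, 5, 6}
Z ∩ ((Z ∪ (Y ∪ (Z ∪ Xᶜ))) \ Z) = {}
1 ∈ ((((Y ∩ Z) Δ X)ᶜ ∪ (Z \ X)) \ (Z Δ Y))ᶜ but 1 ∉ Z ∩ ((Z ∪ (Y ∪ (Z ∪ Xᶜ))) \ Z), so the inclusion fails.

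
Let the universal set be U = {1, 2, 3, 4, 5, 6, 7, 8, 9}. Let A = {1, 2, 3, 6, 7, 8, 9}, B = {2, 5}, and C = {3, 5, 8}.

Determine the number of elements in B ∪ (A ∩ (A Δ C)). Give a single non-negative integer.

A Δ C = {1, 2, 5, 6, 7, 9}
A ∩ (A Δ C) = {1, 2, 6, 7, 9}
B ∪ (A ∩ (A Δ C)) = {1, 2, 5, 6, 7, 9}
|B ∪ (A ∩ (A Δ C))| = 6

6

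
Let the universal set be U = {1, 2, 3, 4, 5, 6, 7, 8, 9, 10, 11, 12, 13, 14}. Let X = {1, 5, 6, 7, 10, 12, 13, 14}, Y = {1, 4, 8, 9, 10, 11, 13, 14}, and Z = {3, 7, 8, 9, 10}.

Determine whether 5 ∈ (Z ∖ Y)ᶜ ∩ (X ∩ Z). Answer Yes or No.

5 ∉ Z and 5 ∉ Y, so 5 ∉ Z ∖ Y
5 ∈ (Z ∖ Y)ᶜ since 5 ∉ (Z ∖ Y)
5 ∈ X and 5 ∉ Z, so 5 ∉ X ∩ Z
5 ∈ (Z ∖ Y)ᶜ and 5 ∉ (X ∩ Z), so 5 ∉ (Z ∖ Y)ᶜ ∩ (X ∩ Z)

No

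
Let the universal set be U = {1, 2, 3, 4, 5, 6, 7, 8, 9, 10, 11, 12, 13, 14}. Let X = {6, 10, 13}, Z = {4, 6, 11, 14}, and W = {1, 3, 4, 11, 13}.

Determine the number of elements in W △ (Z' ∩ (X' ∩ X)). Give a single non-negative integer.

5

Z' = {1, 2, 3, 5, 7, 8, 9, 10, 12, 13}
X' = {1, 2, 3, 4, 5, 7, 8, 9, 11, 12, 14}
X' ∩ X = {}
Z' ∩ (X' ∩ X) = {}
W △ (Z' ∩ (X' ∩ X)) = {1, 3, 4, 11, 13}
|W △ (Z' ∩ (X' ∩ X))| = 5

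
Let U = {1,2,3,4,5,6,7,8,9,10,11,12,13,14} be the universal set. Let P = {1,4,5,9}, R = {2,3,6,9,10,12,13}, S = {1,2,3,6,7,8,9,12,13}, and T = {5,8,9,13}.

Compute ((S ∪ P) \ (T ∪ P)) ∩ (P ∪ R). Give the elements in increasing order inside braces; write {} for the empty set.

{2,3,6,12}

S ∪ P = {1,2,3,4,5,6,7,8,9,12,13}
T ∪ P = {1,4,5,8,9,13}
(S ∪ P) \ (T ∪ P) = {2,3,6,7,12}
P ∪ R = {1,2,3,4,5,6,9,10,12,13}
((S ∪ P) \ (T ∪ P)) ∩ (P ∪ R) = {2,3,6,12}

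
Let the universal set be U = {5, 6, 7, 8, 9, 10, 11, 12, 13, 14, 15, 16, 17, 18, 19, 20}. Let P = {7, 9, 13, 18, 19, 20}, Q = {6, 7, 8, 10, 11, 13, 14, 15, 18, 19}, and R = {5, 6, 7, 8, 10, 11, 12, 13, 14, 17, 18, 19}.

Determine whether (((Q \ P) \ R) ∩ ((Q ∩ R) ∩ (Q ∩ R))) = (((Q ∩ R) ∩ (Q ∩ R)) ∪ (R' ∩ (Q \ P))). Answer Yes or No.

Q \ P = {6, 8, 10, 11, 14, 15}
(Q \ P) \ R = {15}
Q ∩ R = {6, 7, 8, 10, 11, 13, 14, 18, 19}
(Q ∩ R) ∩ (Q ∩ R) = {6, 7, 8, 10, 11, 13, 14, 18, 19}
((Q \ P) \ R) ∩ ((Q ∩ R) ∩ (Q ∩ R)) = {}
R' = {9, 15, 16, 20}
R' ∩ (Q \ P) = {15}
((Q ∩ R) ∩ (Q ∩ R)) ∪ (R' ∩ (Q \ P)) = {6, 7, 8, 10, 11, 13, 14, 15, 18, 19}
6 ∈ ((Q ∩ R) ∩ (Q ∩ R)) ∪ (R' ∩ (Q \ P)) but 6 ∉ ((Q \ P) \ R) ∩ ((Q ∩ R) ∩ (Q ∩ R)), so they differ.

No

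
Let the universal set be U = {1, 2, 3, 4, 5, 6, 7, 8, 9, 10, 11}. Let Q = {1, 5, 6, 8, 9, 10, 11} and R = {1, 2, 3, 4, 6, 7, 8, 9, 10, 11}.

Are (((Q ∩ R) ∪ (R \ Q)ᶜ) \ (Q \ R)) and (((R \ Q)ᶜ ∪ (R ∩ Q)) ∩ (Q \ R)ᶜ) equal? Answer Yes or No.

Yes

Q ∩ R = {1, 6, 8, 9, 10, 11}
R \ Q = {2, 3, 4, 7}
(R \ Q)ᶜ = {1, 5, 6, 8, 9, 10, 11}
(Q ∩ R) ∪ (R \ Q)ᶜ = {1, 5, 6, 8, 9, 10, 11}
Q \ R = {5}
((Q ∩ R) ∪ (R \ Q)ᶜ) \ (Q \ R) = {1, 6, 8, 9, 10, 11}
R ∩ Q = {1, 6, 8, 9, 10, 11}
(R \ Q)ᶜ ∪ (R ∩ Q) = {1, 5, 6, 8, 9, 10, 11}
(Q \ R)ᶜ = {1, 2, 3, 4, 6, 7, 8, 9, 10, 11}
((R \ Q)ᶜ ∪ (R ∩ Q)) ∩ (Q \ R)ᶜ = {1, 6, 8, 9, 10, 11}
Both equal {1, 6, 8, 9, 10, 11}, so ((Q ∩ R) ∪ (R \ Q)ᶜ) \ (Q \ R) = ((R \ Q)ᶜ ∪ (R ∩ Q)) ∩ (Q \ R)ᶜ.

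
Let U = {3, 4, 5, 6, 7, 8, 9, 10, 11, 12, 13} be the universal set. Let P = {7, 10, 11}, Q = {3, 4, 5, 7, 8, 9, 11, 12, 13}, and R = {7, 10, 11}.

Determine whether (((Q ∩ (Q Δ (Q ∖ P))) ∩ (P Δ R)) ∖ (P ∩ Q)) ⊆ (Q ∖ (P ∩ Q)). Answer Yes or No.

Q ∖ P = {3, 4, 5, 8, 9, 12, 13}
Q Δ (Q ∖ P) = {7, 11}
Q ∩ (Q Δ (Q ∖ P)) = {7, 11}
P Δ R = {}
(Q ∩ (Q Δ (Q ∖ P))) ∩ (P Δ R) = {}
P ∩ Q = {7, 11}
((Q ∩ (Q Δ (Q ∖ P))) ∩ (P Δ R)) ∖ (P ∩ Q) = {}
Q ∖ (P ∩ Q) = {3, 4, 5, 8, 9, 12, 13}
Every element of {} is in {3, 4, 5, 8, 9, 12, 13}, so ((Q ∩ (Q Δ (Q ∖ P))) ∩ (P Δ R)) ∖ (P ∩ Q) ⊆ Q ∖ (P ∩ Q).

Yes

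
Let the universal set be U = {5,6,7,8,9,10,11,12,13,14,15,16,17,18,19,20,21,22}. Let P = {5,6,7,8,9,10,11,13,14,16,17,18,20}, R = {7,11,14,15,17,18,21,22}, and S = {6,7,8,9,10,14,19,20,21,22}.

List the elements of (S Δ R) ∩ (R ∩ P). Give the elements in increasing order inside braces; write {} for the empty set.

S Δ R = {6,8,9,10,11,15,17,18,19,20}
R ∩ P = {7,11,14,17,18}
(S Δ R) ∩ (R ∩ P) = {11,17,18}

{11,17,18}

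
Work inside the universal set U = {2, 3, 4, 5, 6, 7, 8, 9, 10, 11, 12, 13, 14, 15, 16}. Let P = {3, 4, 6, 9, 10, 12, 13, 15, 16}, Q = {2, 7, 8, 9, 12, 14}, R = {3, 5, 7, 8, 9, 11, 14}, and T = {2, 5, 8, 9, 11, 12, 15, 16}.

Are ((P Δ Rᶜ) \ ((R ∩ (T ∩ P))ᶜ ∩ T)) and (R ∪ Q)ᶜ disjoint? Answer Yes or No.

Rᶜ = {2, 4, 6, 10, 12, 13, 15, 16}
P Δ Rᶜ = {2, 3, 9}
T ∩ P = {9, 12, 15, 16}
R ∩ (T ∩ P) = {9}
(R ∩ (T ∩ P))ᶜ = {2, 3, 4, 5, 6, 7, 8, 10, 11, 12, 13, 14, 15, 16}
(R ∩ (T ∩ P))ᶜ ∩ T = {2, 5, 8, 11, 12, 15, 16}
(P Δ Rᶜ) \ ((R ∩ (T ∩ P))ᶜ ∩ T) = {3, 9}
R ∪ Q = {2, 3, 5, 7, 8, 9, 11, 12, 14}
(R ∪ Q)ᶜ = {4, 6, 10, 13, 15, 16}
{3, 9} and {4, 6, 10, 13, 15, 16} share no elements.

Yes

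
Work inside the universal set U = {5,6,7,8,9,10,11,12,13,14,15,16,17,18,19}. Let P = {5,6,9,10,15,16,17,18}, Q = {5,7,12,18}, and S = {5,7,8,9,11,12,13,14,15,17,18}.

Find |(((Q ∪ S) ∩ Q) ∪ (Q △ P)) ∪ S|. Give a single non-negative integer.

14

Q ∪ S = {5,7,8,9,11,12,13,14,15,17,18}
(Q ∪ S) ∩ Q = {5,7,12,18}
Q △ P = {6,7,9,10,12,15,16,17}
((Q ∪ S) ∩ Q) ∪ (Q △ P) = {5,6,7,9,10,12,15,16,17,18}
(((Q ∪ S) ∩ Q) ∪ (Q △ P)) ∪ S = {5,6,7,8,9,10,11,12,13,14,15,16,17,18}
|(((Q ∪ S) ∩ Q) ∪ (Q △ P)) ∪ S| = 14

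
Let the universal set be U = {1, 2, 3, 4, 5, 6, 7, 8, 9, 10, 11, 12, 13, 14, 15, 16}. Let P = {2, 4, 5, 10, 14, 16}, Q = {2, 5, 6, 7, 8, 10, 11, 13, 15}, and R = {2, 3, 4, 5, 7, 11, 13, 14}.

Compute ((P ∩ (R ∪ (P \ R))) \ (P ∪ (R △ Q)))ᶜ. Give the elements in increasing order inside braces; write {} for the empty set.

P \ R = {10, 16}
R ∪ (P \ R) = {2, 3, 4, 5, 7, 10, 11, 13, 14, 16}
P ∩ (R ∪ (P \ R)) = {2, 4, 5, 10, 14, 16}
R △ Q = {3, 4, 6, 8, 10, 14, 15}
P ∪ (R △ Q) = {2, 3, 4, 5, 6, 8, 10, 14, 15, 16}
(P ∩ (R ∪ (P \ R))) \ (P ∪ (R △ Q)) = {}
((P ∩ (R ∪ (P \ R))) \ (P ∪ (R △ Q)))ᶜ = {1, 2, 3, 4, 5, 6, 7, 8, 9, 10, 11, 12, 13, 14, 15, 16}

{1, 2, 3, 4, 5, 6, 7, 8, 9, 10, 11, 12, 13, 14, 15, 16}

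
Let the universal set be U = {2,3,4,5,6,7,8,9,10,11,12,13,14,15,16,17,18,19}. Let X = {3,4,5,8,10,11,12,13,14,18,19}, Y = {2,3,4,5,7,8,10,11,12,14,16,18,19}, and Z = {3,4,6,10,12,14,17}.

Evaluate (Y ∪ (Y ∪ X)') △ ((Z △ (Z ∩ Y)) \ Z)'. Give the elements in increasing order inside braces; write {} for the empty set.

{13}

Y ∪ X = {2,3,4,5,7,8,10,11,12,13,14,16,18,19}
(Y ∪ X)' = {6,9,15,17}
Y ∪ (Y ∪ X)' = {2,3,4,5,6,7,8,9,10,11,12,14,15,16,17,18,19}
Z ∩ Y = {3,4,10,12,14}
Z △ (Z ∩ Y) = {6,17}
(Z △ (Z ∩ Y)) \ Z = {}
((Z △ (Z ∩ Y)) \ Z)' = {2,3,4,5,6,7,8,9,10,11,12,13,14,15,16,17,18,19}
(Y ∪ (Y ∪ X)') △ ((Z △ (Z ∩ Y)) \ Z)' = {13}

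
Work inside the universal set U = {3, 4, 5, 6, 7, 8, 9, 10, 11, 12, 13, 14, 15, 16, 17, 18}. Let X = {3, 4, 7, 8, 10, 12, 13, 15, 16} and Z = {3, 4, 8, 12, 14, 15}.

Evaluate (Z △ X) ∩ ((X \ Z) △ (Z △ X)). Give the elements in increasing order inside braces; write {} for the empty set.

Z △ X = {7, 10, 13, 14, 16}
X \ Z = {7, 10, 13, 16}
(X \ Z) △ (Z △ X) = {14}
(Z △ X) ∩ ((X \ Z) △ (Z △ X)) = {14}

{14}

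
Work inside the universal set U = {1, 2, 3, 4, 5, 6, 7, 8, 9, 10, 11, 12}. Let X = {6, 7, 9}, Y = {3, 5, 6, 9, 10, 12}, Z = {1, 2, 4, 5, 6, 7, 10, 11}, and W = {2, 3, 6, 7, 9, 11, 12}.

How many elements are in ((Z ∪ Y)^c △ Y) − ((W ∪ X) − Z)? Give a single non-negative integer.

Z ∪ Y = {1, 2, 3, 4, 5, 6, 7, 9, 10, 11, 12}
(Z ∪ Y)^c = {8}
(Z ∪ Y)^c △ Y = {3, 5, 6, 8, 9, 10, 12}
W ∪ X = {2, 3, 6, 7, 9, 11, 12}
(W ∪ X) − Z = {3, 9, 12}
((Z ∪ Y)^c △ Y) − ((W ∪ X) − Z) = {5, 6, 8, 10}
|((Z ∪ Y)^c △ Y) − ((W ∪ X) − Z)| = 4

4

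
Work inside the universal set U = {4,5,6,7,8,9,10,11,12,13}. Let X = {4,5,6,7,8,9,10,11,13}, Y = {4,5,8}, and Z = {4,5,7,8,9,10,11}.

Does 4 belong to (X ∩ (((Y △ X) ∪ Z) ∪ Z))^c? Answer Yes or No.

4 ∈ Y and 4 ∈ X, so 4 ∉ Y △ X
4 ∉ (Y △ X) and 4 ∈ Z, so 4 ∈ (Y △ X) ∪ Z
4 ∈ ((Y △ X) ∪ Z) and 4 ∈ Z, so 4 ∈ ((Y △ X) ∪ Z) ∪ Z
4 ∈ X and 4 ∈ (((Y △ X) ∪ Z) ∪ Z), so 4 ∈ X ∩ (((Y △ X) ∪ Z) ∪ Z)
4 ∉ (X ∩ (((Y △ X) ∪ Z) ∪ Z))^c since 4 ∈ (X ∩ (((Y △ X) ∪ Z) ∪ Z))

No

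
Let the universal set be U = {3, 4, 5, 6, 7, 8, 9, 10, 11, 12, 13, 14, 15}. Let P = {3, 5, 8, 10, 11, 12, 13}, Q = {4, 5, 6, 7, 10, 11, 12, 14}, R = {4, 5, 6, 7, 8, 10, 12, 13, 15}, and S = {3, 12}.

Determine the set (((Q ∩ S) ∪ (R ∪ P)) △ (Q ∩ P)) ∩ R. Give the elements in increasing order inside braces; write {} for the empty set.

Q ∩ S = {12}
R ∪ P = {3, 4, 5, 6, 7, 8, 10, 11, 12, 13, 15}
(Q ∩ S) ∪ (R ∪ P) = {3, 4, 5, 6, 7, 8, 10, 11, 12, 13, 15}
Q ∩ P = {5, 10, 11, 12}
((Q ∩ S) ∪ (R ∪ P)) △ (Q ∩ P) = {3, 4, 6, 7, 8, 13, 15}
(((Q ∩ S) ∪ (R ∪ P)) △ (Q ∩ P)) ∩ R = {4, 6, 7, 8, 13, 15}

{4, 6, 7, 8, 13, 15}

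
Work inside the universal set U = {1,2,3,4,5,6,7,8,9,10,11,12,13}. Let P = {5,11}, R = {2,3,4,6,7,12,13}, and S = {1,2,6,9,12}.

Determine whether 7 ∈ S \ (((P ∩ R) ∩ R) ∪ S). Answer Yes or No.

7 ∉ P and 7 ∈ R, so 7 ∉ P ∩ R
7 ∉ (P ∩ R) and 7 ∈ R, so 7 ∉ (P ∩ R) ∩ R
7 ∉ ((P ∩ R) ∩ R) and 7 ∉ S, so 7 ∉ ((P ∩ R) ∩ R) ∪ S
7 ∉ S and 7 ∉ (((P ∩ R) ∩ R) ∪ S), so 7 ∉ S \ (((P ∩ R) ∩ R) ∪ S)

No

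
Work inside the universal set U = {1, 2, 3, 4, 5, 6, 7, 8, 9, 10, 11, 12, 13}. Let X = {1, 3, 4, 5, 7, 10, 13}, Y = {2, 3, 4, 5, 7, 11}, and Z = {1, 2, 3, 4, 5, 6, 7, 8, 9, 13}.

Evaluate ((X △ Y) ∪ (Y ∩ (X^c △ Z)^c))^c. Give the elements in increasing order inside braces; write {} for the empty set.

{3, 4, 5, 6, 7, 8, 9, 12}

X △ Y = {1, 2, 10, 11, 13}
X^c = {2, 6, 8, 9, 11, 12}
X^c △ Z = {1, 3, 4, 5, 7, 11, 12, 13}
(X^c △ Z)^c = {2, 6, 8, 9, 10}
Y ∩ (X^c △ Z)^c = {2}
(X △ Y) ∪ (Y ∩ (X^c △ Z)^c) = {1, 2, 10, 11, 13}
((X △ Y) ∪ (Y ∩ (X^c △ Z)^c))^c = {3, 4, 5, 6, 7, 8, 9, 12}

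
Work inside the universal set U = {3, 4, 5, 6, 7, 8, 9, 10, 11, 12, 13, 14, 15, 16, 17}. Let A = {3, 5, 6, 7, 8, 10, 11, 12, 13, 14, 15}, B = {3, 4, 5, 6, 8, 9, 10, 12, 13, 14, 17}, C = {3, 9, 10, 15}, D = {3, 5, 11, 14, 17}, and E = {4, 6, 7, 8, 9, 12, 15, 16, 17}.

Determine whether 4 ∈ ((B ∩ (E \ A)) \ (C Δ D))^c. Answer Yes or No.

No

4 ∈ E and 4 ∉ A, so 4 ∈ E \ A
4 ∈ B and 4 ∈ (E \ A), so 4 ∈ B ∩ (E \ A)
4 ∉ C and 4 ∉ D, so 4 ∉ C Δ D
4 ∈ (B ∩ (E \ A)) and 4 ∉ (C Δ D), so 4 ∈ (B ∩ (E \ A)) \ (C Δ D)
4 ∉ ((B ∩ (E \ A)) \ (C Δ D))^c since 4 ∈ ((B ∩ (E \ A)) \ (C Δ D))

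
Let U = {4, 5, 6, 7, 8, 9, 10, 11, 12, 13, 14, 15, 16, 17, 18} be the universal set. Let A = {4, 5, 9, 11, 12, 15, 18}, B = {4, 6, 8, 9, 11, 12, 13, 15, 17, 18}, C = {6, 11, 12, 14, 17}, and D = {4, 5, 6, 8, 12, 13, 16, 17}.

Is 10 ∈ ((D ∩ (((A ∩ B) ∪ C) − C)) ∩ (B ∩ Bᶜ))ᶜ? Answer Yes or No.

10 ∉ A and 10 ∉ B, so 10 ∉ A ∩ B
10 ∉ (A ∩ B) and 10 ∉ C, so 10 ∉ (A ∩ B) ∪ C
10 ∉ ((A ∩ B) ∪ C) and 10 ∉ C, so 10 ∉ ((A ∩ B) ∪ C) − C
10 ∉ D and 10 ∉ (((A ∩ B) ∪ C) − C), so 10 ∉ D ∩ (((A ∩ B) ∪ C) − C)
10 ∉ B, so 10 ∈ Bᶜ
10 ∉ B and 10 ∈ Bᶜ, so 10 ∉ B ∩ Bᶜ
10 ∉ (D ∩ (((A ∩ B) ∪ C) − C)) and 10 ∉ (B ∩ Bᶜ), so 10 ∉ (D ∩ (((A ∩ B) ∪ C) − C)) ∩ (B ∩ Bᶜ)
10 ∈ ((D ∩ (((A ∩ B) ∪ C) − C)) ∩ (B ∩ Bᶜ))ᶜ since 10 ∉ ((D ∩ (((A ∩ B) ∪ C) − C)) ∩ (B ∩ Bᶜ))

Yes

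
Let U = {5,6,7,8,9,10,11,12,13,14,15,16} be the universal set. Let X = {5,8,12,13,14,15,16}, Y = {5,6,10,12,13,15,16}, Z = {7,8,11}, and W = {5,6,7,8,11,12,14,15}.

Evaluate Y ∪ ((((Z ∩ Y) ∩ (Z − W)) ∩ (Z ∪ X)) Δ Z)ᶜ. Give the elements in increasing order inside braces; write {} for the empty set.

{5,6,9,10,12,13,14,15,16}

Z ∩ Y = {}
Z − W = {}
(Z ∩ Y) ∩ (Z − W) = {}
Z ∪ X = {5,7,8,11,12,13,14,15,16}
((Z ∩ Y) ∩ (Z − W)) ∩ (Z ∪ X) = {}
(((Z ∩ Y) ∩ (Z − W)) ∩ (Z ∪ X)) Δ Z = {7,8,11}
((((Z ∩ Y) ∩ (Z − W)) ∩ (Z ∪ X)) Δ Z)ᶜ = {5,6,9,10,12,13,14,15,16}
Y ∪ ((((Z ∩ Y) ∩ (Z − W)) ∩ (Z ∪ X)) Δ Z)ᶜ = {5,6,9,10,12,13,14,15,16}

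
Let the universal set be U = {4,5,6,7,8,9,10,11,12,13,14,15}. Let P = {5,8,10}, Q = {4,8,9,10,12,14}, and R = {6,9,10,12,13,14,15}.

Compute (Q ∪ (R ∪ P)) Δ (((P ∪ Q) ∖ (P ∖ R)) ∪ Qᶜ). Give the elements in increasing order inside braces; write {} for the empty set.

{7,8,11}

R ∪ P = {5,6,8,9,10,12,13,14,15}
Q ∪ (R ∪ P) = {4,5,6,8,9,10,12,13,14,15}
P ∪ Q = {4,5,8,9,10,12,14}
P ∖ R = {5,8}
(P ∪ Q) ∖ (P ∖ R) = {4,9,10,12,14}
Qᶜ = {5,6,7,11,13,15}
((P ∪ Q) ∖ (P ∖ R)) ∪ Qᶜ = {4,5,6,7,9,10,11,12,13,14,15}
(Q ∪ (R ∪ P)) Δ (((P ∪ Q) ∖ (P ∖ R)) ∪ Qᶜ) = {7,8,11}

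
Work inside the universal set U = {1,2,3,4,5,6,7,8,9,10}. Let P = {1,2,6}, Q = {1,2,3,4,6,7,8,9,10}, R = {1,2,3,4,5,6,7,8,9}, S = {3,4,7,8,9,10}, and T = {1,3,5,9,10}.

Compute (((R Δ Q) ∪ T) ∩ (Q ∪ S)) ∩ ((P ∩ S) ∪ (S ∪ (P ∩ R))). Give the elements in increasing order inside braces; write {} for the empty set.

R Δ Q = {5,10}
(R Δ Q) ∪ T = {1,3,5,9,10}
Q ∪ S = {1,2,3,4,6,7,8,9,10}
((R Δ Q) ∪ T) ∩ (Q ∪ S) = {1,3,9,10}
P ∩ S = {}
P ∩ R = {1,2,6}
S ∪ (P ∩ R) = {1,2,3,4,6,7,8,9,10}
(P ∩ S) ∪ (S ∪ (P ∩ R)) = {1,2,3,4,6,7,8,9,10}
(((R Δ Q) ∪ T) ∩ (Q ∪ S)) ∩ ((P ∩ S) ∪ (S ∪ (P ∩ R))) = {1,3,9,10}

{1,3,9,10}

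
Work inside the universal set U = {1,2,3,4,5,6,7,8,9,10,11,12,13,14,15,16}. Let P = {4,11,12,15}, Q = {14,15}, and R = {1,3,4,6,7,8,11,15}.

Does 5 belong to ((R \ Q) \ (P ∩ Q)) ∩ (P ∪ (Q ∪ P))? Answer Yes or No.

5 ∉ R and 5 ∉ Q, so 5 ∉ R \ Q
5 ∉ P and 5 ∉ Q, so 5 ∉ P ∩ Q
5 ∉ (R \ Q) and 5 ∉ (P ∩ Q), so 5 ∉ (R \ Q) \ (P ∩ Q)
5 ∉ Q and 5 ∉ P, so 5 ∉ Q ∪ P
5 ∉ P and 5 ∉ (Q ∪ P), so 5 ∉ P ∪ (Q ∪ P)
5 ∉ ((R \ Q) \ (P ∩ Q)) and 5 ∉ (P ∪ (Q ∪ P)), so 5 ∉ ((R \ Q) \ (P ∩ Q)) ∩ (P ∪ (Q ∪ P))

No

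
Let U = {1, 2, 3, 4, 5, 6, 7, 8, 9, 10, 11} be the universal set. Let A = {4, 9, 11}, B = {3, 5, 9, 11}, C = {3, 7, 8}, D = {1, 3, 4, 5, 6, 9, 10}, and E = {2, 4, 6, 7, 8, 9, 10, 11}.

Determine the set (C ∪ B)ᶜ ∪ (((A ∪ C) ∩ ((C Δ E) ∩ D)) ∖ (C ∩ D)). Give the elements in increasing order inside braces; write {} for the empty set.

C ∪ B = {3, 5, 7, 8, 9, 11}
(C ∪ B)ᶜ = {1, 2, 4, 6, 10}
A ∪ C = {3, 4, 7, 8, 9, 11}
C Δ E = {2, 3, 4, 6, 9, 10, 11}
(C Δ E) ∩ D = {3, 4, 6, 9, 10}
(A ∪ C) ∩ ((C Δ E) ∩ D) = {3, 4, 9}
C ∩ D = {3}
((A ∪ C) ∩ ((C Δ E) ∩ D)) ∖ (C ∩ D) = {4, 9}
(C ∪ B)ᶜ ∪ (((A ∪ C) ∩ ((C Δ E) ∩ D)) ∖ (C ∩ D)) = {1, 2, 4, 6, 9, 10}

{1, 2, 4, 6, 9, 10}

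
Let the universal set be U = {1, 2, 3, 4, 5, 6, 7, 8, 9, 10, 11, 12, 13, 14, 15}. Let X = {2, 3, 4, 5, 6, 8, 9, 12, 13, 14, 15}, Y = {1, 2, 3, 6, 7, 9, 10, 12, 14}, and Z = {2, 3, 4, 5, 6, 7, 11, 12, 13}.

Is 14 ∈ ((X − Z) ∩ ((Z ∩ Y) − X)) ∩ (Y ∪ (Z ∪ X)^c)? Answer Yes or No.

No

14 ∈ X and 14 ∉ Z, so 14 ∈ X − Z
14 ∉ Z and 14 ∈ Y, so 14 ∉ Z ∩ Y
14 ∉ (Z ∩ Y) and 14 ∈ X, so 14 ∉ (Z ∩ Y) − X
14 ∈ (X − Z) and 14 ∉ ((Z ∩ Y) − X), so 14 ∉ (X − Z) ∩ ((Z ∩ Y) − X)
14 ∉ Z and 14 ∈ X, so 14 ∈ Z ∪ X
14 ∉ (Z ∪ X)^c since 14 ∈ (Z ∪ X)
14 ∈ Y and 14 ∉ (Z ∪ X)^c, so 14 ∈ Y ∪ (Z ∪ X)^c
14 ∉ ((X − Z) ∩ ((Z ∩ Y) − X)) and 14 ∈ (Y ∪ (Z ∪ X)^c), so 14 ∉ ((X − Z) ∩ ((Z ∩ Y) − X)) ∩ (Y ∪ (Z ∪ X)^c)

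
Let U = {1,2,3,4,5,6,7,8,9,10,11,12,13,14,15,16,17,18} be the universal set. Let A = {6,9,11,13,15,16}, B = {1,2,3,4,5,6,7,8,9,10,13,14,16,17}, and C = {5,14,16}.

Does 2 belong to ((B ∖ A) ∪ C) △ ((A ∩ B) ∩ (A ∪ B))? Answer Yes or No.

2 ∈ B and 2 ∉ A, so 2 ∈ B ∖ A
2 ∈ (B ∖ A) and 2 ∉ C, so 2 ∈ (B ∖ A) ∪ C
2 ∉ A and 2 ∈ B, so 2 ∉ A ∩ B
2 ∉ A and 2 ∈ B, so 2 ∈ A ∪ B
2 ∉ (A ∩ B) and 2 ∈ (A ∪ B), so 2 ∉ (A ∩ B) ∩ (A ∪ B)
2 ∈ ((B ∖ A) ∪ C) and 2 ∉ ((A ∩ B) ∩ (A ∪ B)), so 2 ∈ ((B ∖ A) ∪ C) △ ((A ∩ B) ∩ (A ∪ B))

Yes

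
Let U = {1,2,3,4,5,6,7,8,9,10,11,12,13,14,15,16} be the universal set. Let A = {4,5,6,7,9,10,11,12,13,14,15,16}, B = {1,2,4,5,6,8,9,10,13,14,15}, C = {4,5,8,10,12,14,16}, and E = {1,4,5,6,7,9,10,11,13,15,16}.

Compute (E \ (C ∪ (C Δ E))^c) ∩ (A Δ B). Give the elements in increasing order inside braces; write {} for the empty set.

C Δ E = {1,6,7,8,9,11,12,13,14,15}
C ∪ (C Δ E) = {1,4,5,6,7,8,9,10,11,12,13,14,15,16}
(C ∪ (C Δ E))^c = {2,3}
E \ (C ∪ (C Δ E))^c = {1,4,5,6,7,9,10,11,13,15,16}
A Δ B = {1,2,7,8,11,12,16}
(E \ (C ∪ (C Δ E))^c) ∩ (A Δ B) = {1,7,11,16}

{1,7,11,16}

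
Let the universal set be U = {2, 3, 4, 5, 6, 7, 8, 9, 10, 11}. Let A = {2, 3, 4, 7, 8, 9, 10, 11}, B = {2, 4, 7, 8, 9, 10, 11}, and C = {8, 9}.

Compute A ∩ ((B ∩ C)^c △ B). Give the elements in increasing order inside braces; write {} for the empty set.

{3, 8, 9}

B ∩ C = {8, 9}
(B ∩ C)^c = {2, 3, 4, 5, 6, 7, 10, 11}
(B ∩ C)^c △ B = {3, 5, 6, 8, 9}
A ∩ ((B ∩ C)^c △ B) = {3, 8, 9}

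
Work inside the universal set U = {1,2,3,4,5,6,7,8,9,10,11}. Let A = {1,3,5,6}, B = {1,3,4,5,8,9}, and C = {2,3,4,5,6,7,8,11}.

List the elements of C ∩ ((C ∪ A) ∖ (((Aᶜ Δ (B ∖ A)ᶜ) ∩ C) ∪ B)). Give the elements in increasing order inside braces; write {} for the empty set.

C ∪ A = {1,2,3,4,5,6,7,8,11}
Aᶜ = {2,4,7,8,9,10,11}
B ∖ A = {4,8,9}
(B ∖ A)ᶜ = {1,2,3,5,6,7,10,11}
Aᶜ Δ (B ∖ A)ᶜ = {1,3,4,5,6,8,9}
(Aᶜ Δ (B ∖ A)ᶜ) ∩ C = {3,4,5,6,8}
((Aᶜ Δ (B ∖ A)ᶜ) ∩ C) ∪ B = {1,3,4,5,6,8,9}
(C ∪ A) ∖ (((Aᶜ Δ (B ∖ A)ᶜ) ∩ C) ∪ B) = {2,7,11}
C ∩ ((C ∪ A) ∖ (((Aᶜ Δ (B ∖ A)ᶜ) ∩ C) ∪ B)) = {2,7,11}

{2,7,11}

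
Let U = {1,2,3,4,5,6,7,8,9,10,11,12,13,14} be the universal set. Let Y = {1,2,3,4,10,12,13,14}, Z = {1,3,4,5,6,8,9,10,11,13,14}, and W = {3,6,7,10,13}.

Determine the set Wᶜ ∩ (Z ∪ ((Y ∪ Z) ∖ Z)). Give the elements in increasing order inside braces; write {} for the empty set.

{1,2,4,5,8,9,11,12,14}

Wᶜ = {1,2,4,5,8,9,11,12,14}
Y ∪ Z = {1,2,3,4,5,6,8,9,10,11,12,13,14}
(Y ∪ Z) ∖ Z = {2,12}
Z ∪ ((Y ∪ Z) ∖ Z) = {1,2,3,4,5,6,8,9,10,11,12,13,14}
Wᶜ ∩ (Z ∪ ((Y ∪ Z) ∖ Z)) = {1,2,4,5,8,9,11,12,14}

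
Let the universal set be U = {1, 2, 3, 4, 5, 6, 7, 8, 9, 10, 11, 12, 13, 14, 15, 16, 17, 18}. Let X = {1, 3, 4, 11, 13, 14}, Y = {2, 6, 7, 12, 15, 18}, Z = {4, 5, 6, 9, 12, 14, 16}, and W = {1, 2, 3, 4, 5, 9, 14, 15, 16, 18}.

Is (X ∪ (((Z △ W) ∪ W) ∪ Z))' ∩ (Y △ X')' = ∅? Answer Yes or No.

Z △ W = {1, 2, 3, 6, 12, 15, 18}
(Z △ W) ∪ W = {1, 2, 3, 4, 5, 6, 9, 12, 14, 15, 16, 18}
((Z △ W) ∪ W) ∪ Z = {1, 2, 3, 4, 5, 6, 9, 12, 14, 15, 16, 18}
X ∪ (((Z △ W) ∪ W) ∪ Z) = {1, 2, 3, 4, 5, 6, 9, 11, 12, 13, 14, 15, 16, 18}
(X ∪ (((Z △ W) ∪ W) ∪ Z))' = {7, 8, 10, 17}
X' = {2, 5, 6, 7, 8, 9, 10, 12, 15, 16, 17, 18}
Y △ X' = {5, 8, 9, 10, 16, 17}
(Y △ X')' = {1, 2, 3, 4, 6, 7, 11, 12, 13, 14, 15, 18}
7 lies in both, so they are not disjoint.

No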